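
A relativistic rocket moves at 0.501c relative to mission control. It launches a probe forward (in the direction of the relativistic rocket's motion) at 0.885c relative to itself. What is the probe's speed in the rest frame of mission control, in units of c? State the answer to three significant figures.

Relativistic velocity addition: u = (u' + v)/(1 + u'v/c²), with u' = 0.885c and v = 0.501c.
Numerator: 0.885 + 0.501 = 1.386. Denominator: 1 + (0.885)(0.501) = 1.443385.
u = 1.386/1.443385 = 0.96024, so the speed is 0.960c.

0.960c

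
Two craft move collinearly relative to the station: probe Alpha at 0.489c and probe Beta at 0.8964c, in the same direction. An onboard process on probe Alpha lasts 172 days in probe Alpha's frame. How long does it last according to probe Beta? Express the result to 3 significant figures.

250 days

Speed of probe Alpha in probe Beta's frame: u = (v_A − v_B)/(1 − v_A v_B/c²) = (0.489 − 0.8964)/(1 − 0.489×0.8964) = −0.4074/0.5616604 = −0.72535; |u| = 0.72535c.
At |u| = 0.72535c, γ = (1 − 0.526133)^(−1/2) = 1.4527.
The clock on probe Alpha records proper time, so probe Beta measures Δt = γΔτ = 1.4527 × 172 = 250 days.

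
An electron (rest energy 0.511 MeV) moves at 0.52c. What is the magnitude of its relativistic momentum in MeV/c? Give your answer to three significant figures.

0.311 MeV/c

γ = 1/√(1 − β²) = 1/√(1 − 0.2704) = 1/√0.7296 = 1/0.854166 = 1.1707.
Momentum: p = γβ·mc = 1.1707 × 0.52 × 0.511 MeV/c = 0.311 MeV/c.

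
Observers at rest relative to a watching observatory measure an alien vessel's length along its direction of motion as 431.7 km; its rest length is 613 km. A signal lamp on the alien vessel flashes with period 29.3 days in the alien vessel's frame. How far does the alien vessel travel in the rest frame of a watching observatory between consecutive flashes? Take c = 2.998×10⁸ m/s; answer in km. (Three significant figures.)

7.65×10^11 km

Length contraction gives γ = L₀/L = 613/431.7 = 1.41997.
β = √(1 − 1/γ²) = 0.70996. Lab-frame period = γτ = 1.41997×29.3 days = 41.605 days. Distance = βc × γτ = 0.70996 × 2.998×10⁸ m/s × 3594672 s = 7.6511×10^14 m = 7.65×10^11 km.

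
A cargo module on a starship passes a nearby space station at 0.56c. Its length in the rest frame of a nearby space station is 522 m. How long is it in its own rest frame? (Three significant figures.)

630 m

γ = 1/√(1 − β²) = 1/√(1 − 0.3136) = 1/√0.6864 = 1/0.828493 = 1.207.
Proper length: L₀ = γ·L = 1.207 × 522 = 630 m.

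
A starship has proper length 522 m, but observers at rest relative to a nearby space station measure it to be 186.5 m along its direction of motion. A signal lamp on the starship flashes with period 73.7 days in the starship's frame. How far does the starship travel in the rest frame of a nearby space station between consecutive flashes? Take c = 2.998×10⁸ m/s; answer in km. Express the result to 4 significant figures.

Length contraction gives γ = L₀/L = 522/186.5 = 2.79893.
β = √(1 − 1/γ²) = 0.934. Lab-frame period = γτ = 2.79893×73.7 days = 206.28 days. Distance = βc × γτ = 0.934 × 2.998×10⁸ m/s × 17822592 s = 4.9906×10^15 m = 4.991×10^12 km.

4.991×10^12 km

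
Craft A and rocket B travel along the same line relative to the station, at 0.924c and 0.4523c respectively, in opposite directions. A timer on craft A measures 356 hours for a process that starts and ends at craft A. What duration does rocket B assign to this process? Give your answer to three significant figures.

1480 hours

The velocity of craft A relative to rocket B is (0.924 + 0.4523)c / (1 + 0.924×0.4523) = 0.97064c; relative speed 0.97064c.
At |u| = 0.97064c, γ = (1 − 0.942142)^(−1/2) = 4.1574.
The clock on craft A records proper time, so rocket B measures Δt = γΔτ = 4.1574 × 356 = 1480 hours.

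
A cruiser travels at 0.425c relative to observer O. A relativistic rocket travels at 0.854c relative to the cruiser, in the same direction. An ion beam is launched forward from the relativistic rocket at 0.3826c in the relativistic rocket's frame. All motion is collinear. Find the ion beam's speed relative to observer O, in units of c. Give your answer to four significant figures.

First combine the ion beam and relativistic rocket (S''→S'): u₁ = (0.3826 + 0.854)/(1 + 0.3826×0.854) = 1.2366/1.3267404 = 0.93206.
Then combine with the cruiser (S'→S): u = (0.93206 + 0.425)/(1 + 0.93206×0.425) = 1.35706/1.3961255 = 0.97202.

0.9720c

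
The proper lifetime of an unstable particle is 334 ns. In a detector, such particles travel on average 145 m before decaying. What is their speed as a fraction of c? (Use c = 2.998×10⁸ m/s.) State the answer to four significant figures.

Lab distance = (lab lifetime)·v = γτ·βc, so βγ = d/(cτ) = 145.0/(2.998×10⁸ × 3.340×10^-7) = 1.4481.
With βγ = 1.4481: γ² = 1 + (βγ)² = 3.09699, and β = (βγ)/γ = 1.4481/1.75983 = 0.8229.

0.8229c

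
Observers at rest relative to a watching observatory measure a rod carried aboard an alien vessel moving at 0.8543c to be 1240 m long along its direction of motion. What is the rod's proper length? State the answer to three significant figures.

γ = 1/√(1 − β²) = 1/√(1 − 0.72982849) = 1/√0.27017151 = 1/0.51978 = 1.9239.
Proper length: L₀ = γ·L = 1.9239 × 1240 = 2390 m.

2390 m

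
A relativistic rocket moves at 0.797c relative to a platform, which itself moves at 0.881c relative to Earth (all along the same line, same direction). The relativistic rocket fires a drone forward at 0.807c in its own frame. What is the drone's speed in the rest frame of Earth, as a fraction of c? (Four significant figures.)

0.9985c

Compose velocities in two stages. Stage 1 (into S'): u₁ = (0.807+0.797)/(1+0.807×0.797) = 0.97616.
Stage 2 (into S): u = (0.97616+0.881)/(1+0.97616×0.881) = 0.99847, so the speed is 0.9985c.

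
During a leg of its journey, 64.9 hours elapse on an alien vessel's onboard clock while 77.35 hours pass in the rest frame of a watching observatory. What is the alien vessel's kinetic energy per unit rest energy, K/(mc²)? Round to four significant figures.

0.1918

γ = Δt/Δτ = 77.35/64.9 = 1.19183.
Since K = (γ−1)mc², K/(mc²) = 1.19183 − 1 = 0.1918.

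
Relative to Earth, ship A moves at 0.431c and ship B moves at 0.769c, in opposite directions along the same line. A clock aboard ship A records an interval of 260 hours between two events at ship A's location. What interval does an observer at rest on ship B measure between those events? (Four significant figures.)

600.1 hours

Transform ship A's velocity into ship B's frame: (0.431 + 0.769)/(1 + 0.431·0.769) = 1.2/1.331439, so the relative speed is 0.90128c.
At |u| = 0.90128c, γ = (1 − 0.812306)^(−1/2) = 2.3082.
Ship A's interval is proper; time dilation gives Δt_B = γΔτ = 2.3082 × 260 hours = 600.1 hours.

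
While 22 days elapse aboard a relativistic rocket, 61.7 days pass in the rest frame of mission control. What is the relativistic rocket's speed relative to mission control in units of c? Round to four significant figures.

γ = Δt/Δτ = 61.7/22 = 2.8045.
β = √(1 − 1/γ²) = √(1 − 0.127142) = √0.872858 = 0.9343.

0.9343c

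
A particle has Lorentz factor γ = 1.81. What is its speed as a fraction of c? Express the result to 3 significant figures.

0.834c

β = √(1 − 1/γ²) = √(1 − 1/3.2761) = √0.694759 = 0.834.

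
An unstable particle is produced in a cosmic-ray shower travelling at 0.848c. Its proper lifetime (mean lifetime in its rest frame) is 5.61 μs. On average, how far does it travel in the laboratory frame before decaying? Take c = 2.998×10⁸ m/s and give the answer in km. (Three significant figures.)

2.69 km

With β = 0.848, γ = 1/√(1 − 0.848²) = 1/√0.280896 = 1.8868.
Lab-frame lifetime: Δt = γτ = 1.8868 × 5.61 μs = 10.585 μs.
Distance: d = vΔt = 0.848 × 2.998×10⁸ m/s × 1.0585×10^-5 s = 2690 m = 2.69 km.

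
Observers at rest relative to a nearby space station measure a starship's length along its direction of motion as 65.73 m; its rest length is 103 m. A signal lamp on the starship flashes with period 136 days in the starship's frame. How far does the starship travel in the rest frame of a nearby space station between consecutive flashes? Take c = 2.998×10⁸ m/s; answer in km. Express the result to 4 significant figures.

4.250×10^12 km

γ = L₀/L = 103/65.73 = 1.56702.
β = √(1 − 1/γ²) = 0.76991. Lab-frame period = γτ = 1.56702×136 days = 213.11 days. Distance = βc × γτ = 0.76991 × 2.998×10⁸ m/s × 18412704 s = 4.2500×10^15 m = 4.250×10^12 km.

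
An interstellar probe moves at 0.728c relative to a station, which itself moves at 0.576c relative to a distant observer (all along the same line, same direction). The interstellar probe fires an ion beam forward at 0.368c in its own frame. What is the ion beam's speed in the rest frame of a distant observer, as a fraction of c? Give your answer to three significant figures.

Compose velocities in two stages. Stage 1 (into S'): u₁ = (0.368+0.728)/(1+0.368×0.728) = 0.86442.
Stage 2 (into S): u = (0.86442+0.576)/(1+0.86442×0.576) = 0.96162, so the speed is 0.962c.

0.962c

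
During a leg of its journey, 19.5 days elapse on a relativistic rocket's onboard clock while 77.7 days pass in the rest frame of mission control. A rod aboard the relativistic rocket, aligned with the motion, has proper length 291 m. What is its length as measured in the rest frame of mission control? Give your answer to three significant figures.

73.0 m

The time-dilation ratio gives γ = 77.7/19.5 = 3.98462.
L = L₀/γ = 291/3.98462 = 73.0 m.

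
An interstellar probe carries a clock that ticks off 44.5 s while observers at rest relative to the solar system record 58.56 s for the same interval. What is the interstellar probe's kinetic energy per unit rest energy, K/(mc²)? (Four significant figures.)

The time-dilation ratio gives γ = 58.56/44.5 = 1.31596.
K/(mc²) = γ − 1 = 1.31596 − 1 = 0.3160.

0.3160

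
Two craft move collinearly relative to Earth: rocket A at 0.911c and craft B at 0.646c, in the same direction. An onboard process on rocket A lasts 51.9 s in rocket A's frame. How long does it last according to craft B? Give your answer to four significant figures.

67.84 s

Speed of rocket A in craft B's frame: u = (v_A − v_B)/(1 − v_A v_B/c²) = (0.911 − 0.646)/(1 − 0.911×0.646) = 0.265/0.411494 = 0.64399; |u| = 0.64399c.
At |u| = 0.64399c, γ = (1 − 0.414723)^(−1/2) = 1.3071.
The clock on rocket A records proper time, so craft B measures Δt = γΔτ = 1.3071 × 51.9 = 67.84 s.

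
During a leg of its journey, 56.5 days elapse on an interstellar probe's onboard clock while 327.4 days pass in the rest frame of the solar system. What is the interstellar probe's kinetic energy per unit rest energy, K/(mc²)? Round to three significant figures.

4.79

The time-dilation ratio gives γ = 327.4/56.5 = 5.79469.
K/(mc²) = γ − 1 = 5.79469 − 1 = 4.79.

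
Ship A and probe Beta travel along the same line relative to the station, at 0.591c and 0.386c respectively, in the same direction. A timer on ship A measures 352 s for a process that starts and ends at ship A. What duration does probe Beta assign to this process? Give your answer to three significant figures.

Speed of ship A in probe Beta's frame: u = (v_A − v_B)/(1 − v_A v_B/c²) = (0.591 − 0.386)/(1 − 0.591×0.386) = 0.205/0.771874 = 0.26559; |u| = 0.26559c.
γ for this relative speed: γ = 1/√(1 − 0.070538) = 1.0373.
The clock on ship A records proper time, so probe Beta measures Δt = γΔτ = 1.0373 × 352 = 365 s.

365 s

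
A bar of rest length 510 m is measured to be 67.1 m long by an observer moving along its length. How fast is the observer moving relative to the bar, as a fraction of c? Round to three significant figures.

0.991c

Length contraction gives γ = L₀/L = 510/67.1 = 7.6006.
β = √(1 − 1/γ²) = √0.98269 = 0.991.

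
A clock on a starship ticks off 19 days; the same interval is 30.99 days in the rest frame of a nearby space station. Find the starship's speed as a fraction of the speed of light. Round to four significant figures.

γ = Δt/Δτ = 30.99/19 = 1.6311.
β = √(1 − 1/γ²) = √(1 − 0.375871) = √0.624129 = 0.7900.

0.7900c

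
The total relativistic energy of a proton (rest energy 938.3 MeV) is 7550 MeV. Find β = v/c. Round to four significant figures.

Total energy E = γmc² gives γ = 7550/938.3 = 8.0465.
Hence β = √(1 − 1/γ²) = √(1 − 0.0154449) = √0.9845551 = 0.9922.

0.9922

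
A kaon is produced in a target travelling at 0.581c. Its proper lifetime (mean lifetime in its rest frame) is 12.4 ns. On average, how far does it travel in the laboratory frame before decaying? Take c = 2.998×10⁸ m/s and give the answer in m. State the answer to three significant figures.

2.65 m

β² = 0.337561, so γ = 1/√0.662439 = 1.2286.
Lab-frame lifetime: Δt = γτ = 1.2286 × 12.4 ns = 15.235 ns.
Distance: d = vΔt = 0.581 × 2.998×10⁸ m/s × 1.5235×10^-8 s = 2.65 m.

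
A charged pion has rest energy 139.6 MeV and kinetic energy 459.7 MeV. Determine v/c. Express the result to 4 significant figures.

0.9725

γ = 1 + K/(mc²) = 1 + 459.7/139.6 = 4.293.
β = √(1 − 1/γ²) = √(1 − 0.0542598) = √0.9457402 = 0.9725.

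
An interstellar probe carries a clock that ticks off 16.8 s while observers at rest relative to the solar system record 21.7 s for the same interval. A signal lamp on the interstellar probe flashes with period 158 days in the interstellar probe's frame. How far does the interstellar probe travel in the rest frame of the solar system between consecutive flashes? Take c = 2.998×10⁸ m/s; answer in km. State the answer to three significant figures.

The time-dilation ratio gives γ = 21.7/16.8 = 1.29167.
β = √(1 − 1/γ²) = 0.63295. Lab-frame period = γτ = 1.29167×158 days = 204.08 days. Distance = βc × γτ = 0.63295 × 2.998×10⁸ m/s × 17632512 s = 3.3459×10^15 m = 3.35×10^12 km.

3.35×10^12 km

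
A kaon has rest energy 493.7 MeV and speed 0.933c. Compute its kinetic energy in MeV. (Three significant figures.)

878 MeV

β² = 0.870489, so γ = 1/√0.129511 = 2.7787.
Kinetic energy: K = (γ − 1)mc² = (2.7787 − 1) × 493.7 MeV = 1.7787 × 493.7 = 878 MeV.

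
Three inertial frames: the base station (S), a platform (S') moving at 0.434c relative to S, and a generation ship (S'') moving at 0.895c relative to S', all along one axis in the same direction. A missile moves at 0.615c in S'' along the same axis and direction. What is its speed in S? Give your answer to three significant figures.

First combine the missile and generation ship (S''→S'): u₁ = (0.615 + 0.895)/(1 + 0.615×0.895) = 1.51/1.550425 = 0.97393.
Then combine with the platform (S'→S): u = (0.97393 + 0.434)/(1 + 0.97393×0.434) = 1.40793/1.42268562 = 0.98963.

0.990c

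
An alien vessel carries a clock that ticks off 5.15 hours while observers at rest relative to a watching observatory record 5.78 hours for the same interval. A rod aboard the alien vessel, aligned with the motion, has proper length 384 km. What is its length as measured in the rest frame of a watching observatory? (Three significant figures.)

342 km

From Δt = γΔτ: γ = 5.78/5.15 = 1.12233.
The rod contracts by the same γ: 384 km / 1.12233 = 342 km.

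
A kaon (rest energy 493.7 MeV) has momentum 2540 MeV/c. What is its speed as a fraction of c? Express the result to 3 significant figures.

pc/(mc²) = 2540/493.7 = 5.1448 = βγ = β/√(1−β²).
So β² = x²/(1 + x²) with x = 5.1448: x² = 26.469, β² = 26.469/27.469 = 0.963595, β = 0.982.

0.982c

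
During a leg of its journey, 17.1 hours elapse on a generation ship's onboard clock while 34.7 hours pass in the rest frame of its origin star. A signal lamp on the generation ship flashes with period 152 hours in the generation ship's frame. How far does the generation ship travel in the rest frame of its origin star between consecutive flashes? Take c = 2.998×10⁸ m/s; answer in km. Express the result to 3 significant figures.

From Δt = γΔτ: γ = 34.7/17.1 = 2.02924.
β = √(1 − 1/γ²) = 0.87015. Lab-frame period = γτ = 2.02924×152 hours = 308.44 hours. Distance = βc × γτ = 0.87015 × 2.998×10⁸ m/s × 1110384 s = 2.8967×10^14 m = 2.90×10^11 km.

2.90×10^11 km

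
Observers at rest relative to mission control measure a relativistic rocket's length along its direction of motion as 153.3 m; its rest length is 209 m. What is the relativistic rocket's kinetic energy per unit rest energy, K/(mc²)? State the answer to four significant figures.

γ = L₀/L = 209/153.3 = 1.36334.
Since K = (γ−1)mc², K/(mc²) = 1.36334 − 1 = 0.3633.

0.3633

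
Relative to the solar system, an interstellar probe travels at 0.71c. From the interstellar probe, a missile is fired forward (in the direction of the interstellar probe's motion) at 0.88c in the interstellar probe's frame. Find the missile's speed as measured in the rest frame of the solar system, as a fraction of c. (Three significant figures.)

In units of c, u = (u' + v)/(1 + u'v) with u' = 0.88 and v = 0.71.
Numerator: 0.88 + 0.71 = 1.59. Denominator: 1 + (0.88)(0.71) = 1.6248.
u = 1.59/1.6248 = 0.97858, so the speed is 0.979c.

0.979c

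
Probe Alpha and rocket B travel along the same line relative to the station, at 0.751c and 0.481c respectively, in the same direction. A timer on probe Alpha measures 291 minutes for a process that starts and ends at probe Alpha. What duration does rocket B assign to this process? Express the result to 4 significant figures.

321.1 minutes

Speed of probe Alpha in rocket B's frame: u = (v_A − v_B)/(1 − v_A v_B/c²) = (0.751 − 0.481)/(1 − 0.751×0.481) = 0.27/0.638769 = 0.42269; |u| = 0.42269c.
At |u| = 0.42269c, γ = (1 − 0.178667)^(−1/2) = 1.1034.
The clock on probe Alpha records proper time, so rocket B measures Δt = γΔτ = 1.1034 × 291 = 321.1 minutes.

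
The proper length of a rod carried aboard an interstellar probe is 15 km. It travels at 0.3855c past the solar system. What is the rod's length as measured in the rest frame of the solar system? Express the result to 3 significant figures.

13.8 km

γ = 1/√(1 − β²) = 1/√(1 − 0.14861025) = 1/√0.85138975 = 1/0.922708 = 1.0838.
Length contraction: L = L₀/γ = 15/1.0838 = 13.8 km.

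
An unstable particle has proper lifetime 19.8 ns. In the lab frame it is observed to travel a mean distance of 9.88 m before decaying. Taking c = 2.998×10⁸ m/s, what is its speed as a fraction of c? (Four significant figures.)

0.8572c

Let x = d/(cτ) = 9.880 m / (2.998×10⁸ m/s × 1.980×10^-8 s) = 1.6644. Since d = βγcτ, x = βγ = β/√(1−β²).
Solving: β² = x²/(1+x²) = 2.77023/3.77023 = 0.734764, so β = 0.8572.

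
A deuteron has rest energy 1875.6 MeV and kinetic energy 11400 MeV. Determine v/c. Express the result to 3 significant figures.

0.990

γ = 1 + K/(mc²) = 1 + 11400/1875.6 = 7.0781.
β = √(1 − 1/γ²) = √(1 − 0.0199603) = √0.9800397 = 0.990.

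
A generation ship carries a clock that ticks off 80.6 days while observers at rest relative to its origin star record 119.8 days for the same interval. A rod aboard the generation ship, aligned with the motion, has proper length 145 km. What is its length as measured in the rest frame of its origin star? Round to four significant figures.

97.55 km

The time-dilation ratio gives γ = 119.8/80.6 = 1.48635.
The rod contracts by the same γ: 145 km / 1.48635 = 97.55 km.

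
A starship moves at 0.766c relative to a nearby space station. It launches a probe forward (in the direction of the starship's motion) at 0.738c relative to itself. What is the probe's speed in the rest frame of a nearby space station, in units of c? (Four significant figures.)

Relativistic velocity addition: u = (u' + v)/(1 + u'v/c²), with u' = 0.738c and v = 0.766c.
Numerator: 0.738 + 0.766 = 1.504. Denominator: 1 + (0.738)(0.766) = 1.565308.
u = 1.504/1.565308 = 0.96083, so the speed is 0.9608c.

0.9608c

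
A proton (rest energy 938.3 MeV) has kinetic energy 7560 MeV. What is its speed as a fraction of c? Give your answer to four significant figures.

K = (γ−1)mc², so γ = 1 + 7560/938.3 = 9.0571.
Then v/c = √(1 − γ⁻²) = √(1 − 0.0121905) = √0.9878095 = 0.9939.

0.9939c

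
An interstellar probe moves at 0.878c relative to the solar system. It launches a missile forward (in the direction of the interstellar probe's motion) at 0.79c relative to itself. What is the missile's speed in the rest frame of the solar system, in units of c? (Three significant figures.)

Relativistic velocity addition: u = (u' + v)/(1 + u'v/c²), with u' = 0.79c and v = 0.878c.
Numerator: 0.79 + 0.878 = 1.668. Denominator: 1 + (0.79)(0.878) = 1.69362.
u = 1.668/1.69362 = 0.98487, so the speed is 0.985c.

0.985c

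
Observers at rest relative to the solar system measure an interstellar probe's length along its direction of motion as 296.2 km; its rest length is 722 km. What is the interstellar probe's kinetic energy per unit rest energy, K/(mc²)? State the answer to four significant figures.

1.438

γ = L₀/L = 722/296.2 = 2.43754.
Since K = (γ−1)mc², K/(mc²) = 2.43754 − 1 = 1.438.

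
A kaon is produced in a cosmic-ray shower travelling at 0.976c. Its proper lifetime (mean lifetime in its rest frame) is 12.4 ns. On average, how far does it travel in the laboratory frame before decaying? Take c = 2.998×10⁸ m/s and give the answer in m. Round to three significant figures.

Lorentz factor: γ = (1 − 0.952576)^(−1/2) = 4.592.
Lab-frame lifetime: Δt = γτ = 4.592 × 12.4 ns = 56.941 ns.
Distance: d = vΔt = 0.976 × 2.998×10⁸ m/s × 5.6941×10^-8 s = 16.7 m.

16.7 m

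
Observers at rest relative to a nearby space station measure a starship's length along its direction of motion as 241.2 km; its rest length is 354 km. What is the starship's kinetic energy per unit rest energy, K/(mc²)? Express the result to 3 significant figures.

0.468

γ = L₀/L = 354/241.2 = 1.46766.
Since K = (γ−1)mc², K/(mc²) = 1.46766 − 1 = 0.468.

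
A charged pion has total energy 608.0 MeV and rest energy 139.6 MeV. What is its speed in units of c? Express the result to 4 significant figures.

0.9733c

Total energy E = γmc² gives γ = 608.0/139.6 = 4.3553.
Hence β = √(1 − 1/γ²) = √(1 − 0.0527186) = √0.9472814 = 0.9733.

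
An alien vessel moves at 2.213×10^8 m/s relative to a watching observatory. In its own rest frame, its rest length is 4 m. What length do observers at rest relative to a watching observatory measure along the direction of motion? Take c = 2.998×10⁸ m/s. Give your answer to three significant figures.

2.70 m

β = v/c = (2.213×10^8 m/s)/(2.998×10⁸ m/s) = 0.738159.
With β = 0.738159, γ = 1/√(1 − 0.738159²) = 1/√0.4551213 = 1.4823.
Length contraction: L = L₀/γ = 4/1.4823 = 2.70 m.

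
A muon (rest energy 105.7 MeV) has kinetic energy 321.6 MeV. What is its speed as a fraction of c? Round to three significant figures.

0.969c

K = (γ−1)mc², so γ = 1 + 321.6/105.7 = 4.0426.
Then v/c = √(1 − γ⁻²) = √(1 − 0.0611897) = √0.9388103 = 0.969.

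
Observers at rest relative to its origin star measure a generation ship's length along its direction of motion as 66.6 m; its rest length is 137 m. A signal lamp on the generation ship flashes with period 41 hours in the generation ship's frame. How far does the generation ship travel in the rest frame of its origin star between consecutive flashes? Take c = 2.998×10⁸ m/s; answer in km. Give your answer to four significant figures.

From L = L₀/γ: γ = 137/66.6 = 2.05706.
β = √(1 − 1/γ²) = 0.87389. Lab-frame period = γτ = 2.05706×41 hours = 84.339 hours. Distance = βc × γτ = 0.87389 × 2.998×10⁸ m/s × 303620.4 s = 7.9546×10^13 m = 7.955×10^10 km.

7.955×10^10 km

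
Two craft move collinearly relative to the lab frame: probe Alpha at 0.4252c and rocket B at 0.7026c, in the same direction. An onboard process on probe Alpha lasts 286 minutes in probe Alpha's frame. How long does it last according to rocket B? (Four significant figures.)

The velocity of probe Alpha relative to rocket B is (0.4252 − 0.7026)c / (1 − 0.4252×0.7026) = −0.39558c; relative speed 0.39558c.
At |u| = 0.39558c, γ = (1 − 0.156484)^(−1/2) = 1.0888.
The clock on probe Alpha records proper time, so rocket B measures Δt = γΔτ = 1.0888 × 286 = 311.4 minutes.

311.4 minutes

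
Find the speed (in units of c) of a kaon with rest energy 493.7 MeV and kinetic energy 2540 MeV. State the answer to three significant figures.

0.987c

K = (γ−1)mc², so γ = 1 + 2540/493.7 = 6.1448.
Then v/c = √(1 − γ⁻²) = √(1 − 0.0264841) = √0.9735159 = 0.987.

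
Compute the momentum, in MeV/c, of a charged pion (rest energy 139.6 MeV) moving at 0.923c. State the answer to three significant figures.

335 MeV/c

Lorentz factor: γ = (1 − 0.851929)^(−1/2) = 2.5988.
Momentum: p = γβ·mc = 2.5988 × 0.923 × 139.6 MeV/c = 335 MeV/c.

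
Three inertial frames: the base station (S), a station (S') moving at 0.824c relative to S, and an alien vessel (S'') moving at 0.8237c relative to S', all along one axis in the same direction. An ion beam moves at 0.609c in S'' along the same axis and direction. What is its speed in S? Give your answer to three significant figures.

Compose velocities in two stages. Stage 1 (into S'): u₁ = (0.609+0.8237)/(1+0.609×0.8237) = 0.95409.
Stage 2 (into S): u = (0.95409+0.824)/(1+0.95409×0.824) = 0.99548, so the speed is 0.995c.

0.995c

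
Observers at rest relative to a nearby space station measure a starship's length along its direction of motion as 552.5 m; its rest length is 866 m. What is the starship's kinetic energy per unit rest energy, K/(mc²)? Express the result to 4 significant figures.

0.5674

From L = L₀/γ: γ = 866/552.5 = 1.56742.
K/(mc²) = γ − 1 = 1.56742 − 1 = 0.5674.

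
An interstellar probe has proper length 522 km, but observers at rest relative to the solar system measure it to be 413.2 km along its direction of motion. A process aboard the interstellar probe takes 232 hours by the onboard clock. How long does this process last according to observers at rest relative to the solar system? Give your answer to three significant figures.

293 hours

γ = L₀/L = 522/413.2 = 1.26331.
Δt = γΔτ = 1.26331 × 232 = 293 hours.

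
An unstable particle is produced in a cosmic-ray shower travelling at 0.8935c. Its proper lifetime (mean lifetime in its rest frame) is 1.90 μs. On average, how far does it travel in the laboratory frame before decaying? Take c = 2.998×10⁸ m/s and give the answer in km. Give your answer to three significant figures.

γ = 1/√(1 − β²) = 1/√(1 − 0.79834225) = 1/√0.20165775 = 1/0.449063 = 2.2269.
Lab-frame lifetime: Δt = γτ = 2.2269 × 1.90 μs = 4.2311 μs.
Distance: d = vΔt = 0.8935 × 2.998×10⁸ m/s × 4.2311×10^-6 s = 1130 m = 1.13 km.

1.13 km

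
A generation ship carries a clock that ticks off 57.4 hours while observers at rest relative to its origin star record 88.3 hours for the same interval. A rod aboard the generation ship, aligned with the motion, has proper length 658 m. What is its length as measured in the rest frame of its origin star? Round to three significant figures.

γ = Δt/Δτ = 88.3/57.4 = 1.53833.
L = L₀/γ = 658/1.53833 = 428 m.

428 m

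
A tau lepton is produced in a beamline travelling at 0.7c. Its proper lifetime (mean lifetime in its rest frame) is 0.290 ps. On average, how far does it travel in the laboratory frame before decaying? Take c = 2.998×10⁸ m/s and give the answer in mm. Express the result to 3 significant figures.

0.0852 mm

γ = 1/√(1 − β²) = 1/√(1 − 0.49) = 1/√0.51 = 1/0.714143 = 1.4003.
Lab-frame lifetime: Δt = γτ = 1.4003 × 0.290 ps = 0.40609 ps.
Distance: d = vΔt = 0.7 × 2.998×10⁸ m/s × 4.0609×10^-13 s = 8.52×10^-5 m = 0.0852 mm.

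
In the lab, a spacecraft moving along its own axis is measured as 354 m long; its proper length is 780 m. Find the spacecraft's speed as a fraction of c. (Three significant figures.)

Length contraction gives γ = L₀/L = 780/354 = 2.2034.
β = √(1 − 1/γ²) = √0.794026 = 0.891.

0.891c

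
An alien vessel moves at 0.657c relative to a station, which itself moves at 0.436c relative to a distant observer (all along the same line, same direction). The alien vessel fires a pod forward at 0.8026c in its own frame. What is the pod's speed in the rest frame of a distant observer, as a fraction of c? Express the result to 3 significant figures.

First combine the pod and alien vessel (S''→S'): u₁ = (0.8026 + 0.657)/(1 + 0.8026×0.657) = 1.4596/1.5273082 = 0.95567.
Then combine with the station (S'→S): u = (0.95567 + 0.436)/(1 + 0.95567×0.436) = 1.39167/1.41667212 = 0.98235.

0.982c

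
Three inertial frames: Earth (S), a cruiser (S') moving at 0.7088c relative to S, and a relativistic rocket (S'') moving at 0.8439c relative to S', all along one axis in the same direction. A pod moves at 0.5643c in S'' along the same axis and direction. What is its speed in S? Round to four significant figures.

0.9920c

First combine the pod and relativistic rocket (S''→S'): u₁ = (0.5643 + 0.8439)/(1 + 0.5643×0.8439) = 1.4082/1.47621277 = 0.95393.
Then combine with the cruiser (S'→S): u = (0.95393 + 0.7088)/(1 + 0.95393×0.7088) = 1.66273/1.676145584 = 0.992.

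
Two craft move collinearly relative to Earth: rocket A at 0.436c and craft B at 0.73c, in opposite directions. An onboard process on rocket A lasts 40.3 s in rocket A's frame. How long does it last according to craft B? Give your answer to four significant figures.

86.38 s

Speed of rocket A in craft B's frame: u = (v_A + v_B)/(1 + v_A v_B/c²) = (0.436 + 0.73)/(1 + 0.436×0.73) = 1.166/1.31828 = 0.88449; |u| = 0.88449c.
At |u| = 0.88449c, γ = (1 − 0.782323)^(−1/2) = 2.1434.
The clock on rocket A records proper time, so craft B measures Δt = γΔτ = 2.1434 × 40.3 = 86.38 s.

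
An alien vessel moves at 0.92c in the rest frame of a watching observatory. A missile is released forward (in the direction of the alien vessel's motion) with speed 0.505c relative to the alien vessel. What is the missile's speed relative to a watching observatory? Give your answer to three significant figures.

0.973c

Relativistic velocity addition: u = (u' + v)/(1 + u'v/c²), with u' = 0.505c and v = 0.92c.
Numerator: 0.505 + 0.92 = 1.425. Denominator: 1 + (0.505)(0.92) = 1.4646.
u = 1.425/1.4646 = 0.97296, so the speed is 0.973c.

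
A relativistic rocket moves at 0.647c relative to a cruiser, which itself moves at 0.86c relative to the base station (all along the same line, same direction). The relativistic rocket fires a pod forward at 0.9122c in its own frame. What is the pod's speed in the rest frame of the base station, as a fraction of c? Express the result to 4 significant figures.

0.9985c

Compose velocities in two stages. Stage 1 (into S'): u₁ = (0.9122+0.647)/(1+0.9122×0.647) = 0.98051.
Stage 2 (into S): u = (0.98051+0.86)/(1+0.98051×0.86) = 0.99852, so the speed is 0.9985c.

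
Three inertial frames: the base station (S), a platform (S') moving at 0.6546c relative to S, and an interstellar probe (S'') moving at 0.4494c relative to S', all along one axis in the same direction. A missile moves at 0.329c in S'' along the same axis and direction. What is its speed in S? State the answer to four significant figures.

Compose velocities in two stages. Stage 1 (into S'): u₁ = (0.329+0.4494)/(1+0.329×0.4494) = 0.67814.
Stage 2 (into S): u = (0.67814+0.6546)/(1+0.67814×0.6546) = 0.92301, so the speed is 0.9230c.

0.9230c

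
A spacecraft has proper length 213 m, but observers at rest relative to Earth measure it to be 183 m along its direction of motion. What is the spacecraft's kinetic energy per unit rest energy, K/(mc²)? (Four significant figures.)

Length contraction gives γ = L₀/L = 213/183 = 1.16393.
K/(mc²) = γ − 1 = 1.16393 − 1 = 0.1639.

0.1639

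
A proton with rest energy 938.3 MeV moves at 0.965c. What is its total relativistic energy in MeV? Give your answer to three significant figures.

With β = 0.965, γ = 1/√(1 − 0.965²) = 1/√0.068775 = 3.8132.
Total energy: E = γmc² = 3.8132 × 938.3 MeV = 3580 MeV.

3580 MeV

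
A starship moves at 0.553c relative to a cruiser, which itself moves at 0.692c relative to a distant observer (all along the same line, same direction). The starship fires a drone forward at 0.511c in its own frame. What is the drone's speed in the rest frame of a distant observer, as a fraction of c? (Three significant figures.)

0.967c

Compose velocities in two stages. Stage 1 (into S'): u₁ = (0.511+0.553)/(1+0.511×0.553) = 0.82958.
Stage 2 (into S): u = (0.82958+0.692)/(1+0.82958×0.692) = 0.96665, so the speed is 0.967c.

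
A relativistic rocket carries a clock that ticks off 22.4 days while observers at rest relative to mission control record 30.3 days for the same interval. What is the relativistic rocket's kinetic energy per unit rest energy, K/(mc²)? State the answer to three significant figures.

0.353

γ = Δt/Δτ = 30.3/22.4 = 1.35268.
K/(mc²) = γ − 1 = 1.35268 − 1 = 0.353.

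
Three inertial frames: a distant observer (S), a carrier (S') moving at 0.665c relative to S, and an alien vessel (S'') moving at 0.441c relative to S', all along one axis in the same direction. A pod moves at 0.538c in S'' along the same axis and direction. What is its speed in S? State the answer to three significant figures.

First combine the pod and alien vessel (S''→S'): u₁ = (0.538 + 0.441)/(1 + 0.538×0.441) = 0.979/1.237258 = 0.79127.
Then combine with the carrier (S'→S): u = (0.79127 + 0.665)/(1 + 0.79127×0.665) = 1.45627/1.52619455 = 0.95418.

0.954c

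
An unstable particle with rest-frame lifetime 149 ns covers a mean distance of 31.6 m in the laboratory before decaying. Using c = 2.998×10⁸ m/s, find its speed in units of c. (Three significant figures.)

0.578c

Let x = d/(cτ) = 31.60 m / (2.998×10⁸ m/s × 1.490×10^-7 s) = 0.70741. Since d = βγcτ, x = βγ = β/√(1−β²).
Solving: β² = x²/(1+x²) = 0.500429/1.500429 = 0.333524, so β = 0.578.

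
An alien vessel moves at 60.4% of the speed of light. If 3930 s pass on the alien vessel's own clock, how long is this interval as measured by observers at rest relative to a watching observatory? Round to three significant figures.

Lorentz factor: γ = (1 − 0.364816)^(−1/2) = 1.2547.
The onboard clock measures proper time, so the interval in the rest frame of a watching observatory is dilated: Δt = γ·Δτ = 1.2547 × 3930 s = 4930 s.

4930 s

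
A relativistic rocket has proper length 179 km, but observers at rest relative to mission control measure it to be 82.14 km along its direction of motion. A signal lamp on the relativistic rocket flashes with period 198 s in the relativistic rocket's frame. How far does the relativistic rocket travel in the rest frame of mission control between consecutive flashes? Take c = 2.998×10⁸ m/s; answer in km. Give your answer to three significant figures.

Length contraction gives γ = L₀/L = 179/82.14 = 2.17921.
β = √(1 − 1/γ²) = 0.8885. Lab-frame period = γτ = 2.17921×198 s = 431.48 s. Distance = βc × γτ = 0.8885 × 2.998×10⁸ m/s × 431.48 s = 1.1493×10^11 m = 1.15×10^8 km.

1.15×10^8 km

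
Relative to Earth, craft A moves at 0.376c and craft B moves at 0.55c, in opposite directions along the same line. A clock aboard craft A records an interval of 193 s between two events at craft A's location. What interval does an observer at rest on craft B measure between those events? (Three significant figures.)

301 s

Transform craft A's velocity into craft B's frame: (0.376 + 0.55)/(1 + 0.376·0.55) = 0.926/1.2068, so the relative speed is 0.76732c.
γ for this relative speed: γ = 1/√(1 − 0.58878) = 1.5594.
The clock on craft A records proper time, so craft B measures Δt = γΔτ = 1.5594 × 193 = 301 s.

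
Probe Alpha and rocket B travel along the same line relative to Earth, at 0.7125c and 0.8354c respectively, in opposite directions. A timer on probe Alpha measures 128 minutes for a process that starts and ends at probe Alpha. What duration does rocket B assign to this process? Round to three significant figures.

Transform probe Alpha's velocity into rocket B's frame: (0.7125 + 0.8354)/(1 + 0.7125·0.8354) = 1.5479/1.5952225, so the relative speed is 0.97033c.
At |u| = 0.97033c, γ = (1 − 0.94154)^(−1/2) = 4.1359.
Probe Alpha's interval is proper; time dilation gives Δt_B = γΔτ = 4.1359 × 128 minutes = 529 minutes.

529 minutes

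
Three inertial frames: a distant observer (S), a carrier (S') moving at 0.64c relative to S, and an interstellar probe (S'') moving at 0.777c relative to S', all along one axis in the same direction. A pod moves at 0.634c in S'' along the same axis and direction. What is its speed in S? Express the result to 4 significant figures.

Apply u = (u'+v)/(1+u'v) twice. Pod in the carrier frame: (0.634+0.777)/(1+0.634·0.777) = 1.411/1.492618 = 0.94532c.
That velocity, transformed to the rest frame of a distant observer: (0.94532+0.64)/(1+0.94532·0.64) = 1.58532/1.6050048 = 0.98774c.

0.9877c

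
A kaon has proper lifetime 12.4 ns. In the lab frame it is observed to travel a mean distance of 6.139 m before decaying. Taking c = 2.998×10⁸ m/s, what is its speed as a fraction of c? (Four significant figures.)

d = βγcτ ⇒ βγ = d/(cτ) = 6.139 m / (3.71752 m) = 1.6514.
β = (βγ)/√(1+(βγ)²) = 1.6514/√3.72712 = 0.8554.

0.8554c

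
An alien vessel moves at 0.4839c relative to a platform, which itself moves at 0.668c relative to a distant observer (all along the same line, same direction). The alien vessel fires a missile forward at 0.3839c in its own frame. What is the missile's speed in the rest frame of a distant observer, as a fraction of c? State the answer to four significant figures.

0.9402c

Compose velocities in two stages. Stage 1 (into S'): u₁ = (0.3839+0.4839)/(1+0.3839×0.4839) = 0.73185.
Stage 2 (into S): u = (0.73185+0.668)/(1+0.73185×0.668) = 0.94021, so the speed is 0.9402c.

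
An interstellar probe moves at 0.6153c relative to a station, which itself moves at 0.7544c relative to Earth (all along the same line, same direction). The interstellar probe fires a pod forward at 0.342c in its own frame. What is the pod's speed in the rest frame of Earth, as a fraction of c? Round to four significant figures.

0.9678c

First combine the pod and interstellar probe (S''→S'): u₁ = (0.342 + 0.6153)/(1 + 0.342×0.6153) = 0.9573/1.2104326 = 0.79087.
Then combine with the station (S'→S): u = (0.79087 + 0.7544)/(1 + 0.79087×0.7544) = 1.54527/1.596632328 = 0.96783.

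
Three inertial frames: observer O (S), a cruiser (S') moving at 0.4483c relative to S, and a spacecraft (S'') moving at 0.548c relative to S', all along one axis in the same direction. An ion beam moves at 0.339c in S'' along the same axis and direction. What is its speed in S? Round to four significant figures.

Apply u = (u'+v)/(1+u'v) twice. Ion beam in the cruiser frame: (0.339+0.548)/(1+0.339·0.548) = 0.887/1.185772 = 0.74804c.
That velocity, transformed to the rest frame of observer O: (0.74804+0.4483)/(1+0.74804·0.4483) = 1.19634/1.335346332 = 0.8959c.

0.8959c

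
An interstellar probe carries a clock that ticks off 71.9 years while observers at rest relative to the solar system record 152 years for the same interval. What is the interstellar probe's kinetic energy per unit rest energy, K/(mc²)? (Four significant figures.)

The time-dilation ratio gives γ = 152/71.9 = 2.11405.
K/(mc²) = γ − 1 = 2.11405 − 1 = 1.114.

1.114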